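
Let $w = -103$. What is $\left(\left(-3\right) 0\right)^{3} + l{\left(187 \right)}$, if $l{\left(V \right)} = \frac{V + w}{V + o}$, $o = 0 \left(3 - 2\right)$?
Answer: $\frac{84}{187} \approx 0.4492$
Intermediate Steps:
$o = 0$ ($o = 0 \cdot 1 = 0$)
$l{\left(V \right)} = \frac{-103 + V}{V}$ ($l{\left(V \right)} = \frac{V - 103}{V + 0} = \frac{-103 + V}{V}$)
$\left(\left(-3\right) 0\right)^{3} + l{\left(187 \right)} = \left(\left(-3\right) 0\right)^{3} + \frac{-103 + 187}{187} = 0^{3} + \frac{1}{187} \cdot 84 = 0 + \frac{84}{187} = \frac{84}{187}$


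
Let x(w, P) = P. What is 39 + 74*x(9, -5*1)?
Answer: -331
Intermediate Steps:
39 + 74*x(9, -5*1) = 39 + 74*(-5*1) = 39 + 74*(-5) = 39 - 370 = -331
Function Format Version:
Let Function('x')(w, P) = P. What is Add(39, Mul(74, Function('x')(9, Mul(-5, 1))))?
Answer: -331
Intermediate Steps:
Add(39, Mul(74, Function('x')(9, Mul(-5, 1)))) = Add(39, Mul(74, Mul(-5, 1))) = Add(39, Mul(74, -5)) = Add(39, -370) = -331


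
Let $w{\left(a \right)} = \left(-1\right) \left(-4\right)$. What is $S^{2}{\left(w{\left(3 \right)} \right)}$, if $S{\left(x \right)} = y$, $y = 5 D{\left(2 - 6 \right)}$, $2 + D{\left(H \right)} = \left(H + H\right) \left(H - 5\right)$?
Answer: $122500$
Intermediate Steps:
$w{\left(a \right)} = 4$
$D{\left(H \right)} = -2 + 2 H \left(-5 + H\right)$ ($D{\left(H \right)} = -2 + \left(H + H\right) \left(H - 5\right) = -2 + 2 H \left(-5 + H\right)$)
$y = 350$ ($y = 5 \left(-2 - 10 \left(2 - 6\right) + 2 \left(2 - 6\right)^{2}\right) = 5 \left(-2 - -40 + 2 \left(-4\right)^{2}\right) = 5 \left(-2 + 40 + 2 \cdot 16\right) = 5 \left(-2 + 40 + 32\right) = 5 \cdot 70 = 350$)
$S{\left(x \right)} = 350$
$S^{2}{\left(w{\left(3 \right)} \right)} = 350^{2} = 122500$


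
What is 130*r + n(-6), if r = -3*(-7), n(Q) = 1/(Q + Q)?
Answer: 32759/12 ≈ 2729.9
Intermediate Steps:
n(Q) = 1/(2*Q)
r = 21
130*r + n(-6) = 130*21 + (1/2)/(-6) = 2730 + (1/2)*(-1/6) = 2730 - 1/12 = 32759/12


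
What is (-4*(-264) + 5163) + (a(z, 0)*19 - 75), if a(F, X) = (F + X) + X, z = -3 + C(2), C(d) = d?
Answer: 6125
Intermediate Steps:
z = -1 (z = -3 + 2 = -1)
a(F, X) = F + 2*X
(-4*(-264) + 5163) + (a(z, 0)*19 - 75) = (-4*(-264) + 5163) + ((-1 + 2*0)*19 - 75) = (1056 + 5163) + ((-1 + 0)*19 - 75) = 6219 + (-1*19 - 75) = 6219 + (-19 - 75) = 6219 - 94 = 6125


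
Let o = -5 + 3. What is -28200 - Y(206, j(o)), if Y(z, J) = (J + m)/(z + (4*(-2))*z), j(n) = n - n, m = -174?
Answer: -20332287/721 ≈ -28200.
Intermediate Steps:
o = -2
j(n) = 0
Y(z, J) = -(-174 + J)/(7*z) (Y(z, J) = (J - 174)/(z + (4*(-2))*z) = (-174 + J)/(z - 8*z) = (-174 + J)/((-7*z)) = (-174 + J)*(-1/(7*z)) = -(-174 + J)/(7*z))
-28200 - Y(206, j(o)) = -28200 - (174 - 1*0)/(7*206) = -28200 - (174 + 0)/(7*206) = -28200 - 174/(7*206) = -28200 - 1*87/721 = -28200 - 87/721 = -20332287/721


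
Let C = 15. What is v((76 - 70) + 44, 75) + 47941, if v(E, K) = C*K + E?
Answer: 49116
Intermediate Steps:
v(E, K) = E + 15*K (v(E, K) = 15*K + E = E + 15*K)
v((76 - 70) + 44, 75) + 47941 = (((76 - 70) + 44) + 15*75) + 47941 = ((6 + 44) + 1125) + 47941 = (50 + 1125) + 47941 = 1175 + 47941 = 49116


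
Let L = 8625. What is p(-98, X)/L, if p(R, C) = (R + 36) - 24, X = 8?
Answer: -86/8625 ≈ -0.0099710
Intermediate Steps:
p(R, C) = 12 + R (p(R, C) = (36 + R) - 24 = 12 + R)
p(-98, X)/L = (12 - 98)/8625 = -86*1/8625 = -86/8625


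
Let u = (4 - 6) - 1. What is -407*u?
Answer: 1221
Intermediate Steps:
u = -3 (u = -2 - 1 = -3)
-407*u = -407*(-3) = 1221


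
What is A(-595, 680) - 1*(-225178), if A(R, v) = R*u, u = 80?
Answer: 177578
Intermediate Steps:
A(R, v) = 80*R (A(R, v) = R*80 = 80*R)
A(-595, 680) - 1*(-225178) = 80*(-595) - 1*(-225178) = -47600 + 225178 = 177578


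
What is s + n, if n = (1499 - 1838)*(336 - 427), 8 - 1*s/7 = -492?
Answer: 34349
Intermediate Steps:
s = 3500 (s = 56 - 7*(-492) = 56 + 3444 = 3500)
n = 30849 (n = -339*(-91) = 30849)
s + n = 3500 + 30849 = 34349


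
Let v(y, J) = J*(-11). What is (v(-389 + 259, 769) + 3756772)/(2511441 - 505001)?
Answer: 3748313/2006440 ≈ 1.8681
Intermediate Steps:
v(y, J) = -11*J
(v(-389 + 259, 769) + 3756772)/(2511441 - 505001) = (-11*769 + 3756772)/(2511441 - 505001) = (-8459 + 3756772)/2006440 = 3748313*(1/2006440) = 3748313/2006440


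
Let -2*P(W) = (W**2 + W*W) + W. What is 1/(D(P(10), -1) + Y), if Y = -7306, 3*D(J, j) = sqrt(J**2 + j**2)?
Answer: -32877/240193849 - 3*sqrt(11026)/480387698 ≈ -0.00013753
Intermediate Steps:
P(W) = -W**2 - W/2 (P(W) = -((W**2 + W*W) + W)/2 = -((W**2 + W**2) + W)/2 = -(2*W**2 + W)/2 = -(W + 2*W**2)/2 = -W**2 - W/2)
D(J, j) = sqrt(J**2 + j**2)/3
1/(D(P(10), -1) + Y) = 1/(sqrt((-1*10*(1/2 + 10))**2 + (-1)**2)/3 - 7306) = 1/(sqrt((-1*10*21/2)**2 + 1)/3 - 7306) = 1/(sqrt((-105)**2 + 1)/3 - 7306) = 1/(sqrt(11025 + 1)/3 - 7306) = 1/(sqrt(11026)/3 - 7306) = 1/(-7306 + sqrt(11026)/3)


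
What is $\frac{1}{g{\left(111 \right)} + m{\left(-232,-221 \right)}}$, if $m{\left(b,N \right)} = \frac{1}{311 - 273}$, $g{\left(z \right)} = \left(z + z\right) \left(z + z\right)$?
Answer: $\frac{38}{1872793} \approx 2.0291 \cdot 10^{-5}$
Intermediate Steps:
$g{\left(z \right)} = 4 z^{2}$ ($g{\left(z \right)} = 2 z 2 z = 4 z^{2}$)
$m{\left(b,N \right)} = \frac{1}{38}$
$\frac{1}{g{\left(111 \right)} + m{\left(-232,-221 \right)}} = \frac{1}{4 \cdot 111^{2} + \frac{1}{38}} = \frac{1}{4 \cdot 12321 + \frac{1}{38}} = \frac{1}{49284 + \frac{1}{38}} = \frac{1}{\frac{1872793}{38}} = \frac{38}{1872793}$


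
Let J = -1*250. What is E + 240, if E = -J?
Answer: 490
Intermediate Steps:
J = -250
E = 250 (E = -1*(-250) = 250)
E + 240 = 250 + 240 = 490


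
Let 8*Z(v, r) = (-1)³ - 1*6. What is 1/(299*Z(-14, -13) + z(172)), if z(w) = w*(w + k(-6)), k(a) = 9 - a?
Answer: 8/255219 ≈ 3.1346e-5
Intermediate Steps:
Z(v, r) = -7/8 (Z(v, r) = ((-1)³ - 1*6)/8 = (-1 - 6)/8 = (⅛)*(-7) = -7/8)
z(w) = w*(15 + w) (z(w) = w*(w + (9 - 1*(-6))) = w*(w + (9 + 6)) = w*(w + 15) = w*(15 + w))
1/(299*Z(-14, -13) + z(172)) = 1/(299*(-7/8) + 172*(15 + 172)) = 1/(-2093/8 + 172*187) = 1/(-2093/8 + 32164) = 1/(255219/8) = 8/255219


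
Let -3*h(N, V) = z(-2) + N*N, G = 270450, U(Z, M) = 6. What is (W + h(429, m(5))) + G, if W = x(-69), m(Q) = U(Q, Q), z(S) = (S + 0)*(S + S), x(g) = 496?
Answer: 628789/3 ≈ 2.0960e+5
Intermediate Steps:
z(S) = 2*S² (z(S) = S*(2*S) = 2*S²)
m(Q) = 6
W = 496
h(N, V) = -8/3 - N²/3 (h(N, V) = -(2*(-2)² + N*N)/3 = -(2*4 + N²)/3 = -(8 + N²)/3 = -8/3 - N²/3)
(W + h(429, m(5))) + G = (496 + (-8/3 - ⅓*429²)) + 270450 = (496 + (-8/3 - ⅓*184041)) + 270450 = (496 + (-8/3 - 61347)) + 270450 = (496 - 184049/3) + 270450 = -182561/3 + 270450 = 628789/3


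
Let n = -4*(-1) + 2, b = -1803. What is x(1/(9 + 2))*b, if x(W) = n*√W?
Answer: -10818*√11/11 ≈ -3261.8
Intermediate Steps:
n = 6 (n = 4 + 2 = 6)
x(W) = 6*√W
x(1/(9 + 2))*b = (6*√(1/(9 + 2)))*(-1803) = (6*√(1/11))*(-1803) = (6*(√11/11))*(-1803) = (6*√11/11)*(-1803) = -10818*√11/11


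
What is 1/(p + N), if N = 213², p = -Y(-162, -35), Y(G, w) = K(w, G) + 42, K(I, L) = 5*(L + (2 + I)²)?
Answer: 1/40692 ≈ 2.4575e-5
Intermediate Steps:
K(I, L) = 5*L + 5*(2 + I)²
Y(G, w) = 42 + 5*G + 5*(2 + w)² (Y(G, w) = (5*G + 5*(2 + w)²) + 42 = 42 + 5*G + 5*(2 + w)²)
p = -4677 (p = -(42 + 5*(-162) + 5*(2 - 35)²) = -(42 - 810 + 5*(-33)²) = -(42 - 810 + 5*1089) = -(42 - 810 + 5445) = -1*4677 = -4677)
N = 45369
1/(p + N) = 1/(-4677 + 45369) = 1/40692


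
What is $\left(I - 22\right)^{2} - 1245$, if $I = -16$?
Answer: $199$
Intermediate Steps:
$\left(I - 22\right)^{2} - 1245 = \left(-16 - 22\right)^{2} - 1245 = \left(-38\right)^{2} - 1245 = 1444 - 1245 = 199$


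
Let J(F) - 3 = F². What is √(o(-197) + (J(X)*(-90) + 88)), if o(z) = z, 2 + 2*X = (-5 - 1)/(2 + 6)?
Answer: I*√35146/8 ≈ 23.434*I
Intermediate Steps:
X = -11/8 (X = -1 + ((-5 - 1)/(2 + 6))/2 = -1 + (-6/8)/2 = -1 + (-6*⅛)/2 = -1 + (½)*(-¾) = -1 - 3/8 = -11/8 ≈ -1.3750)
J(F) = 3 + F²
√(o(-197) + (J(X)*(-90) + 88)) = √(-197 + ((3 + (-11/8)²)*(-90) + 88)) = √(-197 + ((3 + 121/64)*(-90) + 88)) = √(-197 + ((313/64)*(-90) + 88)) = √(-197 + (-14085/32 + 88)) = √(-197 - 11269/32) = √(-17573/32) = I*√35146/8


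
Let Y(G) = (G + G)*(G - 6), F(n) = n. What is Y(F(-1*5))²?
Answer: 12100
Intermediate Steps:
Y(G) = 2*G*(-6 + G) (Y(G) = (2*G)*(-6 + G) = 2*G*(-6 + G))
Y(F(-1*5))² = (2*(-1*5)*(-6 - 1*5))² = (2*(-5)*(-6 - 5))² = (2*(-5)*(-11))² = 110² = 12100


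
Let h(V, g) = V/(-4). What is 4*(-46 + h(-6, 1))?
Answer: -178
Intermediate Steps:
h(V, g) = -V/4 (h(V, g) = V*(-¼) = -V/4)
4*(-46 + h(-6, 1)) = 4*(-46 - ¼*(-6)) = 4*(-46 + 3/2) = 4*(-89/2) = -178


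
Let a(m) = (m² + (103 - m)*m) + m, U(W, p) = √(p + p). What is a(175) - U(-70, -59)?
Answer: 18200 - I*√118 ≈ 18200.0 - 10.863*I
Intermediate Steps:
U(W, p) = √2*√p (U(W, p) = √(2*p) = √2*√p)
a(m) = m + m² + m*(103 - m) (a(m) = (m² + m*(103 - m)) + m = m + m² + m*(103 - m))
a(175) - U(-70, -59) = 104*175 - √2*√(-59) = 18200 - √2*I*√59 = 18200 - I*√118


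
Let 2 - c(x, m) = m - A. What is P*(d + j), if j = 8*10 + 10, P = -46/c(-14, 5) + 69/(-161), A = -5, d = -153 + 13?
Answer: -3725/14 ≈ -266.07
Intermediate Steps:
d = -140
c(x, m) = -3 - m (c(x, m) = 2 - (m - 1*(-5)) = 2 - (m + 5) = 2 - (5 + m) = 2 + (-5 - m) = -3 - m)
P = 149/28 (P = -46/(-3 - 1*5) + 69/(-161) = -46/(-3 - 5) + 69*(-1/161) = -46/(-8) - 3/7 = -46*(-⅛) - 3/7 = 23/4 - 3/7 = 149/28 ≈ 5.3214)
j = 90 (j = 80 + 10 = 90)
P*(d + j) = 149*(-140 + 90)/28 = (149/28)*(-50) = -3725/14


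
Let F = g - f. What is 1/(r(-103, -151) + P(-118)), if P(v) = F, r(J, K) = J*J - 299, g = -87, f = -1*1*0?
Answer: 1/10223 ≈ 9.7819e-5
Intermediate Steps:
f = 0 (f = -1*0 = 0)
r(J, K) = -299 + J**2 (r(J, K) = J**2 - 299 = -299 + J**2)
F = -87 (F = -87 - 1*0 = -87 + 0 = -87)
P(v) = -87
1/(r(-103, -151) + P(-118)) = 1/((-299 + (-103)**2) - 87) = 1/((-299 + 10609) - 87) = 1/(10310 - 87) = 1/10223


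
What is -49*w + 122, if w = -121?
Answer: 6051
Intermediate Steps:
-49*w + 122 = -49*(-121) + 122 = 5929 + 122 = 6051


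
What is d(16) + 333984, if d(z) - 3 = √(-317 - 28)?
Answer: 333987 + I*√345 ≈ 3.3399e+5 + 18.574*I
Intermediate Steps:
d(z) = 3 + I*√345 (d(z) = 3 + √(-317 - 28) = 3 + √(-345) = 3 + I*√345)
d(16) + 333984 = (3 + I*√345) + 333984 = 333987 + I*√345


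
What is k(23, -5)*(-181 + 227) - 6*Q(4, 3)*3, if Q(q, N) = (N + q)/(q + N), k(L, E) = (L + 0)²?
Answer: 24316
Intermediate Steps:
k(L, E) = L²
Q(q, N) = 1 (Q(q, N) = (N + q)/(N + q) = 1)
k(23, -5)*(-181 + 227) - 6*Q(4, 3)*3 = 23²*(-181 + 227) - 6*1*3 = 529*46 - 6*3 = 24334 - 18 = 24316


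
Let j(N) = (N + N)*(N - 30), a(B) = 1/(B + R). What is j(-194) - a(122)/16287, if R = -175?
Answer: 75023394433/863211 ≈ 86912.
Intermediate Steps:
a(B) = 1/(-175 + B) (a(B) = 1/(B - 175) = 1/(-175 + B))
j(N) = 2*N*(-30 + N) (j(N) = (2*N)*(-30 + N) = 2*N*(-30 + N))
j(-194) - a(122)/16287 = 2*(-194)*(-30 - 194) - 1/((-175 + 122)*16287) = 2*(-194)*(-224) - 1/((-53)*16287) = 86912 - (-1)/(53*16287) = 86912 - 1*(-1/863211) = 86912 + 1/863211 = 75023394433/863211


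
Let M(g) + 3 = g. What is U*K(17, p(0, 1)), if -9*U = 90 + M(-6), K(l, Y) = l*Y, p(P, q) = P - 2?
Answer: 306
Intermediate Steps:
M(g) = -3 + g
p(P, q) = -2 + P
K(l, Y) = Y*l
U = -9 (U = -(90 + (-3 - 6))/9 = -(90 - 9)/9 = -⅑*81 = -9)
U*K(17, p(0, 1)) = -9*(-2 + 0)*17 = -(-18)*17 = -9*(-34) = 306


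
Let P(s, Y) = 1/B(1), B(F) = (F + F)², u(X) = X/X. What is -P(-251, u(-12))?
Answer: -¼ ≈ -0.25000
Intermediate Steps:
u(X) = 1
B(F) = 4*F² (B(F) = (2*F)² = 4*F²)
P(s, Y) = ¼ (P(s, Y) = 1/(4*1²) = 1/(4*1) = 1/4 = ¼)
-P(-251, u(-12)) = -1*¼ = -¼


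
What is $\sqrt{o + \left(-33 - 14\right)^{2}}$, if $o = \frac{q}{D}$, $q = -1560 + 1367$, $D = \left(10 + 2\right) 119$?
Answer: $\frac{\sqrt{1126070463}}{714} \approx 46.999$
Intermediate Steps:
$D = 1428$ ($D = 12 \cdot 119 = 1428$)
$q = -193$
$o = - \frac{193}{1428} \approx -0.13515$
$\sqrt{o + \left(-33 - 14\right)^{2}} = \sqrt{- \frac{193}{1428} + \left(-33 - 14\right)^{2}} = \sqrt{- \frac{193}{1428} + \left(-47\right)^{2}} = \sqrt{- \frac{193}{1428} + 2209} = \sqrt{\frac{3154259}{1428}} = \frac{\sqrt{1126070463}}{714}$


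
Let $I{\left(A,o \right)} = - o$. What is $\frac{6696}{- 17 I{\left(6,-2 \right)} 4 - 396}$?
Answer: $- \frac{1674}{133} \approx -12.586$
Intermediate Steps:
$\frac{6696}{- 17 I{\left(6,-2 \right)} 4 - 396} = \frac{6696}{- 17 \left(\left(-1\right) \left(-2\right)\right) 4 - 396} = \frac{6696}{\left(-17\right) 2 \cdot 4 - 396} = \frac{6696}{\left(-34\right) 4 - 396} = \frac{6696}{-136 - 396} = \frac{6696}{-532} = 6696 \left(- \frac{1}{532}\right) = - \frac{1674}{133}$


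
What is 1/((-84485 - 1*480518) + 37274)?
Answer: -1/527729 ≈ -1.8949e-6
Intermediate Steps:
1/((-84485 - 1*480518) + 37274) = 1/((-84485 - 480518) + 37274) = 1/(-565003 + 37274) = 1/(-527729) = -1/527729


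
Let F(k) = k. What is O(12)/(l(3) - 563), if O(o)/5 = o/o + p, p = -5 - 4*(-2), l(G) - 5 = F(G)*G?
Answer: -20/549 ≈ -0.036430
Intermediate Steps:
l(G) = 5 + G² (l(G) = 5 + G*G = 5 + G²)
p = 3 (p = -5 + 8 = 3)
O(o) = 20 (O(o) = 5*(o/o + 3) = 5*(1 + 3) = 5*4 = 20)
O(12)/(l(3) - 563) = 20/((5 + 3²) - 563) = 20/((5 + 9) - 563) = 20/(14 - 563) = 20/(-549) = -1/549*20 = -20/549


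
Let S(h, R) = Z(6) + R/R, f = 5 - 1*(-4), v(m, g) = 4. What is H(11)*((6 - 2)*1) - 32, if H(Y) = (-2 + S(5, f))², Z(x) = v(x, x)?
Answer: 4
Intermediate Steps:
Z(x) = 4
f = 9 (f = 5 + 4 = 9)
S(h, R) = 5 (S(h, R) = 4 + R/R = 4 + 1 = 5)
H(Y) = 9 (H(Y) = (-2 + 5)² = 3² = 9)
H(11)*((6 - 2)*1) - 32 = 9*((6 - 2)*1) - 32 = 9*(4*1) - 32 = 9*4 - 32 = 36 - 32 = 4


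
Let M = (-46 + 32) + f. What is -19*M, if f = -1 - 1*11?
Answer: 494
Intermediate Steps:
f = -12 (f = -1 - 11 = -12)
M = -26 (M = (-46 + 32) - 12 = -14 - 12 = -26)
-19*M = -19*(-26) = 494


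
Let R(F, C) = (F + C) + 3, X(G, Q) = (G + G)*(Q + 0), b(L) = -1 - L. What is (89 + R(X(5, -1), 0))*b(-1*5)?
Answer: 328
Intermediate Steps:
X(G, Q) = 2*G*Q (X(G, Q) = (2*G)*Q = 2*G*Q)
R(F, C) = 3 + C + F (R(F, C) = (C + F) + 3 = 3 + C + F)
(89 + R(X(5, -1), 0))*b(-1*5) = (89 + (3 + 0 + 2*5*(-1)))*(-1 - (-1)*5) = (89 + (3 + 0 - 10))*(-1 - 1*(-5)) = (89 - 7)*(-1 + 5) = 82*4 = 328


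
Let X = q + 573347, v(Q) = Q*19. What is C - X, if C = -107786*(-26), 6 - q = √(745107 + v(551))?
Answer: 2229083 + 2*√188894 ≈ 2.2300e+6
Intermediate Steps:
v(Q) = 19*Q
q = 6 - 2*√188894 (q = 6 - √(745107 + 19*551) = 6 - √(745107 + 10469) = 6 - √755576 = 6 - 2*√188894 ≈ -863.24)
C = 2802436
X = 573353 - 2*√188894 (X = (6 - 2*√188894) + 573347 = 573353 - 2*√188894 ≈ 5.7248e+5)
C - X = 2802436 - (573353 - 2*√188894) = 2802436 + (-573353 + 2*√188894) = 2229083 + 2*√188894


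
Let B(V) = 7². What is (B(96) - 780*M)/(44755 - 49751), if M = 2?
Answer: 1511/4996 ≈ 0.30244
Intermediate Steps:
B(V) = 49
(B(96) - 780*M)/(44755 - 49751) = (49 - 780*2)/(44755 - 49751) = (49 - 1560)/(-4996) = -1511*(-1/4996) = 1511/4996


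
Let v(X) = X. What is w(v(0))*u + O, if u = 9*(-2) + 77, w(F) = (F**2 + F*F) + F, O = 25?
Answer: 25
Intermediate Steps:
w(F) = F + 2*F**2 (w(F) = (F**2 + F**2) + F = 2*F**2 + F = F + 2*F**2)
u = 59 (u = -18 + 77 = 59)
w(v(0))*u + O = (0*(1 + 2*0))*59 + 25 = (0*(1 + 0))*59 + 25 = (0*1)*59 + 25 = 0*59 + 25 = 0 + 25 = 25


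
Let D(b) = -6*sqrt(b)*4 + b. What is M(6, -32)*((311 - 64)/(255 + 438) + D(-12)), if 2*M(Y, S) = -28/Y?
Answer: 8069/297 + 112*I*sqrt(3) ≈ 27.168 + 193.99*I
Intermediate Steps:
M(Y, S) = -14/Y (M(Y, S) = (-28/Y)/2 = -14/Y)
D(b) = b - 24*sqrt(b) (D(b) = -6*sqrt(b)*4 + b = -24*sqrt(b) + b = b - 24*sqrt(b))
M(6, -32)*((311 - 64)/(255 + 438) + D(-12)) = (-14/6)*((311 - 64)/(255 + 438) + (-12 - 48*I*sqrt(3))) = (-14*1/6)*(247/693 + (-12 - 48*I*sqrt(3))) = -7*(247*(1/693) + (-12 - 48*I*sqrt(3)))/3 = -7*(247/693 + (-12 - 48*I*sqrt(3)))/3 = -7*(-8069/693 - 48*I*sqrt(3))/3 = 8069/297 + 112*I*sqrt(3)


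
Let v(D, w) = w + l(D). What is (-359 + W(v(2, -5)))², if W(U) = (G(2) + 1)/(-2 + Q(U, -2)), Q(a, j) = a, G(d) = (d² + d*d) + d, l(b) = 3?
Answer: 2093809/16 ≈ 1.3086e+5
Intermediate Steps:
G(d) = d + 2*d² (G(d) = (d² + d²) + d = 2*d² + d = d + 2*d²)
v(D, w) = 3 + w (v(D, w) = w + 3 = 3 + w)
W(U) = 11/(-2 + U) (W(U) = (2*(1 + 2*2) + 1)/(-2 + U) = (2*(1 + 4) + 1)/(-2 + U) = (2*5 + 1)/(-2 + U) = (10 + 1)/(-2 + U) = 11/(-2 + U))
(-359 + W(v(2, -5)))² = (-359 + 11/(-2 + (3 - 5)))² = (-359 + 11/(-2 - 2))² = (-359 + 11/(-4))² = (-359 + 11*(-¼))² = (-359 - 11/4)² = (-1447/4)² = 2093809/16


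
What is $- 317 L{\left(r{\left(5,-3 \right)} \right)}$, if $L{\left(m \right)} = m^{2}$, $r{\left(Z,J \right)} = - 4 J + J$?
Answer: $-25677$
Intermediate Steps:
$r{\left(Z,J \right)} = - 3 J$
$- 317 L{\left(r{\left(5,-3 \right)} \right)} = - 317 \left(\left(-3\right) \left(-3\right)\right)^{2} = - 317 \cdot 9^{2} = \left(-317\right) 81 = -25677$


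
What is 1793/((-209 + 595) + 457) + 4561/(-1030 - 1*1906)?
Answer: 1419325/2475048 ≈ 0.57345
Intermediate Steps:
1793/((-209 + 595) + 457) + 4561/(-1030 - 1*1906) = 1793/(386 + 457) + 4561/(-1030 - 1906) = 1793/843 + 4561/(-2936) = 1793*(1/843) + 4561*(-1/2936) = 1793/843 - 4561/2936 = 1419325/2475048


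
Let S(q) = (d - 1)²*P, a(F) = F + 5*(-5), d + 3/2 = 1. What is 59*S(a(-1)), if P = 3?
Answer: 1593/4 ≈ 398.25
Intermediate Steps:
d = -½ (d = -3/2 + 1 = -½ ≈ -0.50000)
a(F) = -25 + F (a(F) = F - 25 = -25 + F)
S(q) = 27/4 (S(q) = (-½ - 1)²*3 = (-3/2)²*3 = (9/4)*3 = 27/4)
59*S(a(-1)) = 59*(27/4) = 1593/4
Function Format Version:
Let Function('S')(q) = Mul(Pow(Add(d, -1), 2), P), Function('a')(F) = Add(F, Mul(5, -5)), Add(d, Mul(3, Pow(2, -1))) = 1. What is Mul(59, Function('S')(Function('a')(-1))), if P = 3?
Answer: Rational(1593, 4) ≈ 398.25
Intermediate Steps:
d = Rational(-1, 2) (d = Add(Rational(-3, 2), 1) = Rational(-1, 2) ≈ -0.50000)
Function('a')(F) = Add(-25, F) (Function('a')(F) = Add(F, -25) = Add(-25, F))
Function('S')(q) = Rational(27, 4) (Function('S')(q) = Mul(Pow(Add(Rational(-1, 2), -1), 2), 3) = Mul(Pow(Rational(-3, 2), 2), 3) = Mul(Rational(9, 4), 3) = Rational(27, 4))
Mul(59, Function('S')(Function('a')(-1))) = Mul(59, Rational(27, 4)) = Rational(1593, 4)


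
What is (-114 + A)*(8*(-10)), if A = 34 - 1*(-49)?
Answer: 2480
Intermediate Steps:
A = 83 (A = 34 + 49 = 83)
(-114 + A)*(8*(-10)) = (-114 + 83)*(8*(-10)) = -31*(-80) = 2480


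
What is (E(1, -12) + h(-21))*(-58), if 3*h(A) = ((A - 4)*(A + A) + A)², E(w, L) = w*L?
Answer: -20470230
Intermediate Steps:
E(w, L) = L*w
h(A) = (A + 2*A*(-4 + A))²/3 (h(A) = ((A - 4)*(A + A) + A)²/3 = ((-4 + A)*(2*A) + A)²/3 = (2*A*(-4 + A) + A)²/3 = (A + 2*A*(-4 + A))²/3)
(E(1, -12) + h(-21))*(-58) = (-12*1 + (⅓)*(-21)²*(-7 + 2*(-21))²)*(-58) = (-12 + (⅓)*441*(-7 - 42)²)*(-58) = (-12 + (⅓)*441*(-49)²)*(-58) = (-12 + (⅓)*441*2401)*(-58) = (-12 + 352947)*(-58) = 352935*(-58) = -20470230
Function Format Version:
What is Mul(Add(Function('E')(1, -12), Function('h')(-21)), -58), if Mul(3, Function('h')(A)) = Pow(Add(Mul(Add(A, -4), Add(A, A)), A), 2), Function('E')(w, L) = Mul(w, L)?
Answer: -20470230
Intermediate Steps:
Function('E')(w, L) = Mul(L, w)
Function('h')(A) = Mul(Rational(1, 3), Pow(Add(A, Mul(2, A, Add(-4, A))), 2)) (Function('h')(A) = Mul(Rational(1, 3), Pow(Add(Mul(Add(A, -4), Add(A, A)), A), 2)) = Mul(Rational(1, 3), Pow(Add(Mul(Add(-4, A), Mul(2, A)), A), 2)) = Mul(Rational(1, 3), Pow(Add(Mul(2, A, Add(-4, A)), A), 2)) = Mul(Rational(1, 3), Pow(Add(A, Mul(2, A, Add(-4, A))), 2)))
Mul(Add(Function('E')(1, -12), Function('h')(-21)), -58) = Mul(Add(Mul(-12, 1), Mul(Rational(1, 3), Pow(-21, 2), Pow(Add(-7, Mul(2, -21)), 2))), -58) = Mul(Add(-12, Mul(Rational(1, 3), 441, Pow(Add(-7, -42), 2))), -58) = Mul(Add(-12, Mul(Rational(1, 3), 441, Pow(-49, 2))), -58) = Mul(Add(-12, Mul(Rational(1, 3), 441, 2401)), -58) = Mul(Add(-12, 352947), -58) = Mul(352935, -58) = -20470230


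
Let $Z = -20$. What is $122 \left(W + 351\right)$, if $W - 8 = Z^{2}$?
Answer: $92598$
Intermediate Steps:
$W = 408$ ($W = 8 + \left(-20\right)^{2} = 8 + 400 = 408$)
$122 \left(W + 351\right) = 122 \left(408 + 351\right) = 122 \cdot 759 = 92598$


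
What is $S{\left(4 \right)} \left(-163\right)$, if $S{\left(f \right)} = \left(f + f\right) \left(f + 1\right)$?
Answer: $-6520$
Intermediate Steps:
$S{\left(f \right)} = 2 f \left(1 + f\right)$
$S{\left(4 \right)} \left(-163\right) = 2 \cdot 4 \left(1 + 4\right) \left(-163\right) = 2 \cdot 4 \cdot 5 \left(-163\right) = 40 \left(-163\right) = -6520$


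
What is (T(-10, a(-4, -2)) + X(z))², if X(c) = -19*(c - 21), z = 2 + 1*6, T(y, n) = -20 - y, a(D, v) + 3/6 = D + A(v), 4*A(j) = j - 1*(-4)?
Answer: 56169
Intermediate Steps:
A(j) = 1 + j/4 (A(j) = (j - 1*(-4))/4 = (j + 4)/4 = (4 + j)/4 = 1 + j/4)
a(D, v) = ½ + D + v/4 (a(D, v) = -½ + (D + (1 + v/4)) = -½ + (1 + D + v/4) = ½ + D + v/4)
z = 8 (z = 2 + 6 = 8)
X(c) = 399 - 19*c (X(c) = -19*(-21 + c) = 399 - 19*c)
(T(-10, a(-4, -2)) + X(z))² = ((-20 - 1*(-10)) + (399 - 19*8))² = ((-20 + 10) + (399 - 152))² = (-10 + 247)² = 237² = 56169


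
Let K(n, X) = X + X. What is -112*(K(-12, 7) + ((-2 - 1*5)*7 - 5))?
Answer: 4480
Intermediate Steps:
K(n, X) = 2*X
-112*(K(-12, 7) + ((-2 - 1*5)*7 - 5)) = -112*(2*7 + ((-2 - 1*5)*7 - 5)) = -112*(14 + ((-2 - 5)*7 - 5)) = -112*(14 + (-7*7 - 5)) = -112*(14 + (-49 - 5)) = -112*(14 - 54) = -112*(-40) = 4480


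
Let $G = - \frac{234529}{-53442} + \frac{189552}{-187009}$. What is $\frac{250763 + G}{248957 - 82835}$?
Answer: $\frac{2506192998483991}{1660245690815316} \approx 1.5095$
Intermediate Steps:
$G = \frac{33728995777}{9994134978}$ ($G = \left(-234529\right) \left(- \frac{1}{53442}\right) + 189552 \left(- \frac{1}{187009}\right) = \frac{234529}{53442} - \frac{189552}{187009} = \frac{33728995777}{9994134978} \approx 3.3749$)
$\frac{250763 + G}{248957 - 82835} = \frac{250763 + \frac{33728995777}{9994134978}}{248957 - 82835} = \frac{2506192998483991}{9994134978 \cdot 166122} = \frac{2506192998483991}{9994134978} \cdot \frac{1}{166122} = \frac{2506192998483991}{1660245690815316}$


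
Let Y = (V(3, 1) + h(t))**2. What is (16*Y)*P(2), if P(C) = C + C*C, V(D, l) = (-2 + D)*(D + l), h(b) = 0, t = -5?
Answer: 1536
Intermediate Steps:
P(C) = C + C**2
Y = 16 (Y = ((3**2 - 2*3 - 2*1 + 3*1) + 0)**2 = ((9 - 6 - 2 + 3) + 0)**2 = (4 + 0)**2 = 4**2 = 16)
(16*Y)*P(2) = (16*16)*(2*(1 + 2)) = 256*(2*3) = 256*6 = 1536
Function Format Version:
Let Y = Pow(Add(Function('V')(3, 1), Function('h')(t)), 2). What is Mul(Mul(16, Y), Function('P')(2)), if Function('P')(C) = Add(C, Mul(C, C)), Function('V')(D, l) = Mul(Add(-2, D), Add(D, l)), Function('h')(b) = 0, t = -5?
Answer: 1536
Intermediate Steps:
Function('P')(C) = Add(C, Pow(C, 2))
Y = 16 (Y = Pow(Add(Add(Pow(3, 2), Mul(-2, 3), Mul(-2, 1), Mul(3, 1)), 0), 2) = Pow(Add(Add(9, -6, -2, 3), 0), 2) = Pow(Add(4, 0), 2) = Pow(4, 2) = 16)
Mul(Mul(16, Y), Function('P')(2)) = Mul(Mul(16, 16), Mul(2, Add(1, 2))) = Mul(256, Mul(2, 3)) = Mul(256, 6) = 1536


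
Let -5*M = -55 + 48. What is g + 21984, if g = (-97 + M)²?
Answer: 778084/25 ≈ 31123.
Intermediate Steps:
M = 7/5 (M = -(-55 + 48)/5 = -⅕*(-7) = 7/5 ≈ 1.4000)
g = 228484/25 (g = (-97 + 7/5)² = (-478/5)² = 228484/25 ≈ 9139.4)
g + 21984 = 228484/25 + 21984 = 778084/25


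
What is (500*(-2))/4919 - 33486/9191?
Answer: -173908634/45210529 ≈ -3.8466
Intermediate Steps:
(500*(-2))/4919 - 33486/9191 = -1000*1/4919 - 33486*1/9191 = -1000/4919 - 33486/9191 = -173908634/45210529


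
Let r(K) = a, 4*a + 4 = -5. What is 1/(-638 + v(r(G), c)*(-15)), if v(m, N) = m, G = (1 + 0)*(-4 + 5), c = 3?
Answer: -4/2417 ≈ -0.0016549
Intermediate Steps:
G = 1 (G = 1*1 = 1)
a = -9/4 (a = -1 + (¼)*(-5) = -1 - 5/4 = -9/4 ≈ -2.2500)
r(K) = -9/4
1/(-638 + v(r(G), c)*(-15)) = 1/(-638 - 9/4*(-15)) = 1/(-638 + 135/4) = 1/(-2417/4) = -4/2417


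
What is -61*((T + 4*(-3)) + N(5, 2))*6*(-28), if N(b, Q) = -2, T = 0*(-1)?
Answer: -143472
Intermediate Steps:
T = 0
-61*((T + 4*(-3)) + N(5, 2))*6*(-28) = -61*((0 + 4*(-3)) - 2)*6*(-28) = -61*((0 - 12) - 2)*6*(-28) = -61*(-12 - 2)*6*(-28) = -(-854)*6*(-28) = -61*(-84)*(-28) = 5124*(-28) = -143472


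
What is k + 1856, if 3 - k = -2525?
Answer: 4384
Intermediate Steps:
k = 2528 (k = 3 - 1*(-2525) = 3 + 2525 = 2528)
k + 1856 = 2528 + 1856 = 4384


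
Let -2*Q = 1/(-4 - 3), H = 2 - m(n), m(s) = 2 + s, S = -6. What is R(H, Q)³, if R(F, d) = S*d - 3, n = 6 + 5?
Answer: -13824/343 ≈ -40.303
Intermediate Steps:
n = 11
H = -11 (H = 2 - (2 + 11) = 2 - 1*13 = 2 - 13 = -11)
Q = 1/14 (Q = -1/(2*(-4 - 3)) = -½/(-7) = -½*(-⅐) = 1/14 ≈ 0.071429)
R(F, d) = -3 - 6*d (R(F, d) = -6*d - 3 = -3 - 6*d)
R(H, Q)³ = (-3 - 6*1/14)³ = (-3 - 3/7)³ = (-24/7)³ = -13824/343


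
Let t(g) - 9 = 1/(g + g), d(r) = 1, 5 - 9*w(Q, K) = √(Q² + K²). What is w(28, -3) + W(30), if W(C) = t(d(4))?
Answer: 181/18 - √793/9 ≈ 6.9266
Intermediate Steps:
w(Q, K) = 5/9 - √(K² + Q²)/9 (w(Q, K) = 5/9 - √(Q² + K²)/9 = 5/9 - √(K² + Q²)/9)
t(g) = 9 + 1/(2*g) (t(g) = 9 + 1/(g + g) = 9 + 1/(2*g))
W(C) = 19/2 (W(C) = 9 + (½)/1 = 9 + (½)*1 = 9 + ½ = 19/2)
w(28, -3) + W(30) = (5/9 - √((-3)² + 28²)/9) + 19/2 = (5/9 - √(9 + 784)/9) + 19/2 = (5/9 - √793/9) + 19/2 = 181/18 - √793/9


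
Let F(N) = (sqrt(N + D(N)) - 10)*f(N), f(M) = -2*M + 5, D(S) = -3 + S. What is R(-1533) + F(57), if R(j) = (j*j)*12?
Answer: 28202158 - 109*sqrt(111) ≈ 2.8201e+7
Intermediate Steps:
R(j) = 12*j**2 (R(j) = j**2*12 = 12*j**2)
f(M) = 5 - 2*M
F(N) = (-10 + sqrt(-3 + 2*N))*(5 - 2*N) (F(N) = (sqrt(N + (-3 + N)) - 10)*(5 - 2*N) = (sqrt(-3 + 2*N) - 10)*(5 - 2*N) = (-10 + sqrt(-3 + 2*N))*(5 - 2*N))
R(-1533) + F(57) = 12*(-1533)**2 - (-10 + sqrt(-3 + 2*57))*(-5 + 2*57) = 12*2350089 - (-10 + sqrt(-3 + 114))*(-5 + 114) = 28201068 - 1*(-10 + sqrt(111))*109 = 28201068 + (1090 - 109*sqrt(111)) = 28202158 - 109*sqrt(111)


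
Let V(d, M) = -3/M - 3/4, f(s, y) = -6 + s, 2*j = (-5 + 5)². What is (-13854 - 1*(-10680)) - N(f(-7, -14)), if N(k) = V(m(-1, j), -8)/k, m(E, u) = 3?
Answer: -330099/104 ≈ -3174.0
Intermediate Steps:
j = 0 (j = (-5 + 5)²/2 = (½)*0² = (½)*0 = 0)
V(d, M) = -¾ - 3/M (V(d, M) = -3/M - 3*¼ = -3/M - ¾ = -¾ - 3/M)
N(k) = -3/(8*k) (N(k) = (-¾ - 3/(-8))/k = (-¾ - 3*(-⅛))/k = (-¾ + 3/8)/k = -3/(8*k))
(-13854 - 1*(-10680)) - N(f(-7, -14)) = (-13854 - 1*(-10680)) - (-3)/(8*(-6 - 7)) = (-13854 + 10680) - (-3)/(8*(-13)) = -3174 - (-3)*(-1)/(8*13) = -3174 - 1*3/104 = -3174 - 3/104 = -330099/104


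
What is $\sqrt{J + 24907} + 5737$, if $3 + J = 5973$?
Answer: $5737 + \sqrt{30877} \approx 5912.7$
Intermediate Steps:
$J = 5970$ ($J = -3 + 5973 = 5970$)
$\sqrt{J + 24907} + 5737 = \sqrt{5970 + 24907} + 5737 = \sqrt{30877} + 5737 = 5737 + \sqrt{30877}$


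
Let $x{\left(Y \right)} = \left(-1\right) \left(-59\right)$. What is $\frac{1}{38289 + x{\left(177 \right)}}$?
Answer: $\frac{1}{38348} \approx 2.6077 \cdot 10^{-5}$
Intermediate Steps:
$x{\left(Y \right)} = 59$
$\frac{1}{38289 + x{\left(177 \right)}} = \frac{1}{38289 + 59} = \frac{1}{38348}$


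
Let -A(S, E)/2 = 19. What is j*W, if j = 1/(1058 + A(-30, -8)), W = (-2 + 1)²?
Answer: 1/1020 ≈ 0.00098039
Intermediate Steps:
W = 1 (W = (-1)² = 1)
A(S, E) = -38 (A(S, E) = -2*19 = -38)
j = 1/1020 (j = 1/(1058 - 38) = 1/1020 ≈ 0.00098039)
j*W = (1/1020)*1 = 1/1020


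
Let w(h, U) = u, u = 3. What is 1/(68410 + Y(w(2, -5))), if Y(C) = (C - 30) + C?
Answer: 1/68386 ≈ 1.4623e-5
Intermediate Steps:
w(h, U) = 3
Y(C) = -30 + 2*C (Y(C) = (-30 + C) + C = -30 + 2*C)
1/(68410 + Y(w(2, -5))) = 1/(68410 + (-30 + 2*3)) = 1/(68410 + (-30 + 6)) = 1/(68410 - 24) = 1/68386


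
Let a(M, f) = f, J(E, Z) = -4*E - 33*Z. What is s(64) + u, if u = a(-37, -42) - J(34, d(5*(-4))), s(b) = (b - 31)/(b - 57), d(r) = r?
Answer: -3929/7 ≈ -561.29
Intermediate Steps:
J(E, Z) = -33*Z - 4*E
s(b) = (-31 + b)/(-57 + b)
u = -566 (u = -42 - (-165*(-4) - 4*34) = -42 - (-33*(-20) - 136) = -42 - (660 - 136) = -42 - 1*524 = -42 - 524 = -566)
s(64) + u = (-31 + 64)/(-57 + 64) - 566 = 33/7 - 566 = -3929/7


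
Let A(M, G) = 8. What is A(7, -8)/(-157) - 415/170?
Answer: -13303/5338 ≈ -2.4921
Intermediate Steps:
A(7, -8)/(-157) - 415/170 = 8/(-157) - 415/170 = 8*(-1/157) - 415*1/170 = -8/157 - 83/34 = -13303/5338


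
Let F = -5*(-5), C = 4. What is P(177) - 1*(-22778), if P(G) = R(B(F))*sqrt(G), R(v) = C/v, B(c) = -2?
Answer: 22778 - 2*sqrt(177) ≈ 22751.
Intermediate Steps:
F = 25
R(v) = 4/v
P(G) = -2*sqrt(G) (P(G) = (4/(-2))*sqrt(G) = (4*(-1/2))*sqrt(G) = -2*sqrt(G))
P(177) - 1*(-22778) = -2*sqrt(177) - 1*(-22778) = -2*sqrt(177) + 22778 = 22778 - 2*sqrt(177)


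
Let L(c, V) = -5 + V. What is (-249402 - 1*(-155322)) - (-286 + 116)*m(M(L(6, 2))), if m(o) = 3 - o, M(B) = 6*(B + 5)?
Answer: -95610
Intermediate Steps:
M(B) = 30 + 6*B (M(B) = 6*(5 + B) = 30 + 6*B)
(-249402 - 1*(-155322)) - (-286 + 116)*m(M(L(6, 2))) = (-249402 - 1*(-155322)) - (-286 + 116)*(3 - (30 + 6*(-5 + 2))) = (-249402 + 155322) - (-170)*(3 - (30 + 6*(-3))) = -94080 - (-170)*(3 - (30 - 18)) = -94080 - (-170)*(3 - 1*12) = -94080 - (-170)*(3 - 12) = -94080 - (-170)*(-9) = -94080 - 1*1530 = -94080 - 1530 = -95610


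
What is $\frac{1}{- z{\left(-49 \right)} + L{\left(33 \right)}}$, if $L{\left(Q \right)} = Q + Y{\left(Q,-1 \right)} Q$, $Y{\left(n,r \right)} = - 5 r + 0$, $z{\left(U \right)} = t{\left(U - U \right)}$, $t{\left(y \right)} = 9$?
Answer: $\frac{1}{189} \approx 0.005291$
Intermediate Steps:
$z{\left(U \right)} = 9$
$Y{\left(n,r \right)} = - 5 r$
$L{\left(Q \right)} = 6 Q$ ($L{\left(Q \right)} = Q + \left(-5\right) \left(-1\right) Q = Q + 5 Q = 6 Q$)
$\frac{1}{- z{\left(-49 \right)} + L{\left(33 \right)}} = \frac{1}{\left(-1\right) 9 + 6 \cdot 33} = \frac{1}{-9 + 198} = \frac{1}{189}$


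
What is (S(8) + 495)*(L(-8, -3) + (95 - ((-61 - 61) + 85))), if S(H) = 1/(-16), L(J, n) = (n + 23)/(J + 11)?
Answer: 205894/3 ≈ 68631.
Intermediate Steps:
L(J, n) = (23 + n)/(11 + J)
S(H) = -1/16
(S(8) + 495)*(L(-8, -3) + (95 - ((-61 - 61) + 85))) = (-1/16 + 495)*((23 - 3)/(11 - 8) + (95 - ((-61 - 61) + 85))) = 7919*(20/3 + (95 - (-122 + 85)))/16 = 7919*((⅓)*20 + (95 - 1*(-37)))/16 = 7919*(20/3 + (95 + 37))/16 = 7919*(20/3 + 132)/16 = (7919/16)*(416/3) = 205894/3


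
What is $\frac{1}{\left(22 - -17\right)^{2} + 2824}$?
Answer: $\frac{1}{4345} \approx 0.00023015$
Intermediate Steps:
$\frac{1}{\left(22 - -17\right)^{2} + 2824} = \frac{1}{\left(22 + 17\right)^{2} + 2824} = \frac{1}{39^{2} + 2824} = \frac{1}{1521 + 2824} = \frac{1}{4345}$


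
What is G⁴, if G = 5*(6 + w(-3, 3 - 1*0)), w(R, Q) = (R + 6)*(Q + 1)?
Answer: 65610000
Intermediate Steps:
w(R, Q) = (1 + Q)*(6 + R) (w(R, Q) = (6 + R)*(1 + Q) = (1 + Q)*(6 + R))
G = 90 (G = 5*(6 + (6 - 3 + 6*(3 - 1*0) + (3 - 1*0)*(-3))) = 5*(6 + (6 - 3 + 6*(3 + 0) + (3 + 0)*(-3))) = 5*(6 + (6 - 3 + 6*3 + 3*(-3))) = 5*(6 + (6 - 3 + 18 - 9)) = 5*(6 + 12) = 5*18 = 90)
G⁴ = 90⁴ = 65610000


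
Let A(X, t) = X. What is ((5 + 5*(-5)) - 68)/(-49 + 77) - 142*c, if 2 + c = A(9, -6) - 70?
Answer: 62600/7 ≈ 8942.9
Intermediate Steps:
c = -63 (c = -2 + (9 - 70) = -2 - 61 = -63)
((5 + 5*(-5)) - 68)/(-49 + 77) - 142*c = ((5 + 5*(-5)) - 68)/(-49 + 77) - 142*(-63) = ((5 - 25) - 68)/28 + 8946 = (-20 - 68)*(1/28) + 8946 = -88*1/28 + 8946 = -22/7 + 8946 = 62600/7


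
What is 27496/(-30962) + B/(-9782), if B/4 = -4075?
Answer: 58928682/75717571 ≈ 0.77827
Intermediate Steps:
B = -16300 (B = 4*(-4075) = -16300)
27496/(-30962) + B/(-9782) = 27496/(-30962) - 16300/(-9782) = 27496*(-1/30962) - 16300*(-1/9782) = -13748/15481 + 8150/4891 = 58928682/75717571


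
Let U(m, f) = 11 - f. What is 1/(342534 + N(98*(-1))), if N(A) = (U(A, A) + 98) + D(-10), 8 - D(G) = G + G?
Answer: 1/342769 ≈ 2.9174e-6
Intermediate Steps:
D(G) = 8 - 2*G (D(G) = 8 - (G + G) = 8 - 2*G)
N(A) = 137 - A (N(A) = ((11 - A) + 98) + (8 - 2*(-10)) = (109 - A) + (8 + 20) = (109 - A) + 28 = 137 - A)
1/(342534 + N(98*(-1))) = 1/(342534 + (137 - 98*(-1))) = 1/(342534 + (137 - 1*(-98))) = 1/(342534 + (137 + 98)) = 1/(342534 + 235) = 1/342769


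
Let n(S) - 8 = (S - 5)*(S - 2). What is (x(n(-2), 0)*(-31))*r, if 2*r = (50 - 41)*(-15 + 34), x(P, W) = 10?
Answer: -26505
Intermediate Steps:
n(S) = 8 + (-5 + S)*(-2 + S) (n(S) = 8 + (S - 5)*(S - 2) = 8 + (-5 + S)*(-2 + S))
r = 171/2 (r = ((50 - 41)*(-15 + 34))/2 = (9*19)/2 = (½)*171 = 171/2 ≈ 85.500)
(x(n(-2), 0)*(-31))*r = (10*(-31))*(171/2) = -310*171/2 = -26505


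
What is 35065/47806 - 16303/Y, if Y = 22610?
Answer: 28232/2270785 ≈ 0.012433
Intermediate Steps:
35065/47806 - 16303/Y = 35065/47806 - 16303/22610 = 35065*(1/47806) - 16303*1/22610 = 35065/47806 - 137/190 = 28232/2270785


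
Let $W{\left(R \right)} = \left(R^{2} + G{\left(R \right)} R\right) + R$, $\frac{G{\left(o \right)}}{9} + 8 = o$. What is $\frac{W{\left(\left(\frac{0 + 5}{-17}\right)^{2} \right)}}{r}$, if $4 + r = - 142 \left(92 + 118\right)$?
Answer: $\frac{506725}{2490930304} \approx 0.00020343$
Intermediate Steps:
$r = -29824$ ($r = -4 - 142 \left(92 + 118\right) = -4 - 29820 = -29824$)
$G{\left(o \right)} = -72 + 9 o$
$W{\left(R \right)} = R + R^{2} + R \left(-72 + 9 R\right)$ ($W{\left(R \right)} = \left(R^{2} + \left(-72 + 9 R\right) R\right) + R = \left(R^{2} + R \left(-72 + 9 R\right)\right) + R = R + R^{2} + R \left(-72 + 9 R\right)$)
$\frac{W{\left(\left(\frac{0 + 5}{-17}\right)^{2} \right)}}{r} = \frac{\left(\frac{0 + 5}{-17}\right)^{2} \left(-71 + 10 \left(\frac{0 + 5}{-17}\right)^{2}\right)}{-29824} = \left(5 \left(- \frac{1}{17}\right)\right)^{2} \left(-71 + 10 \left(5 \left(- \frac{1}{17}\right)\right)^{2}\right) \left(- \frac{1}{29824}\right) = \left(- \frac{5}{17}\right)^{2} \left(-71 + 10 \left(- \frac{5}{17}\right)^{2}\right) \left(- \frac{1}{29824}\right) = \frac{25 \left(-71 + 10 \cdot \frac{25}{289}\right)}{289} \left(- \frac{1}{29824}\right) = \frac{25 \left(-71 + \frac{250}{289}\right)}{289} \left(- \frac{1}{29824}\right) = \frac{25}{289} \left(- \frac{20269}{289}\right) \left(- \frac{1}{29824}\right) = \left(- \frac{506725}{83521}\right) \left(- \frac{1}{29824}\right) = \frac{506725}{2490930304}$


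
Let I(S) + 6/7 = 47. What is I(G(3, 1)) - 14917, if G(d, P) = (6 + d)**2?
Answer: -104096/7 ≈ -14871.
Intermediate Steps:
I(S) = 323/7 (I(S) = -6/7 + 47 = 323/7)
I(G(3, 1)) - 14917 = 323/7 - 14917 = -104096/7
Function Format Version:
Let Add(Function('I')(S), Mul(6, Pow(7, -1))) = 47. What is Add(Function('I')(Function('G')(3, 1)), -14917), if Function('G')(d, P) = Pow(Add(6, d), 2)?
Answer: Rational(-104096, 7) ≈ -14871.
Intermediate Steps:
Function('I')(S) = Rational(323, 7) (Function('I')(S) = Add(Rational(-6, 7), 47) = Rational(323, 7))
Add(Function('I')(Function('G')(3, 1)), -14917) = Add(Rational(323, 7), -14917) = Rational(-104096, 7)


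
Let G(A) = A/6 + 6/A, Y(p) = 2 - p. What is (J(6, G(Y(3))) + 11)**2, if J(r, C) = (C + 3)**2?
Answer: 573049/1296 ≈ 442.17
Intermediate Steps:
G(A) = 6/A + A/6 (G(A) = A*(1/6) + 6/A = A/6 + 6/A = 6/A + A/6)
J(r, C) = (3 + C)**2
(J(6, G(Y(3))) + 11)**2 = ((3 + (6/(2 - 1*3) + (2 - 1*3)/6))**2 + 11)**2 = ((3 + (6/(2 - 3) + (2 - 3)/6))**2 + 11)**2 = ((3 + (6/(-1) + (1/6)*(-1)))**2 + 11)**2 = ((3 + (6*(-1) - 1/6))**2 + 11)**2 = ((3 + (-6 - 1/6))**2 + 11)**2 = ((3 - 37/6)**2 + 11)**2 = ((-19/6)**2 + 11)**2 = (361/36 + 11)**2 = (757/36)**2 = 573049/1296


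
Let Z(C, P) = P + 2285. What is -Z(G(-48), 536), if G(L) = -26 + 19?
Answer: -2821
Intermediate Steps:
G(L) = -7
Z(C, P) = 2285 + P
-Z(G(-48), 536) = -(2285 + 536) = -1*2821 = -2821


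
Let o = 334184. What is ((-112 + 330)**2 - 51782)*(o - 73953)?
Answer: -1108063598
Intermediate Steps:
((-112 + 330)**2 - 51782)*(o - 73953) = ((-112 + 330)**2 - 51782)*(334184 - 73953) = (218**2 - 51782)*260231 = (47524 - 51782)*260231 = -4258*260231 = -1108063598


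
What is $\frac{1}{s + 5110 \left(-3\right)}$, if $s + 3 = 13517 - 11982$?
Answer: $- \frac{1}{13798} \approx -7.2474 \cdot 10^{-5}$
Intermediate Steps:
$s = 1532$ ($s = -3 + \left(13517 - 11982\right) = -3 + 1535 = 1532$)
$\frac{1}{s + 5110 \left(-3\right)} = \frac{1}{1532 + 5110 \left(-3\right)} = \frac{1}{1532 - 15330} = \frac{1}{-13798} = - \frac{1}{13798}$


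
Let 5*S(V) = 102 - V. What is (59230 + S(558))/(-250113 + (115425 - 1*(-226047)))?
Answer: 295694/456795 ≈ 0.64732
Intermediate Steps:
S(V) = 102/5 - V/5 (S(V) = (102 - V)/5 = 102/5 - V/5)
(59230 + S(558))/(-250113 + (115425 - 1*(-226047))) = (59230 + (102/5 - ⅕*558))/(-250113 + (115425 - 1*(-226047))) = (59230 + (102/5 - 558/5))/(-250113 + (115425 + 226047)) = (59230 - 456/5)/(-250113 + 341472) = (295694/5)/91359 = (295694/5)*(1/91359) = 295694/456795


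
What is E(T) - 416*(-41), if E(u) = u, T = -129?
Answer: 16927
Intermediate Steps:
E(T) - 416*(-41) = -129 - 416*(-41) = -129 - 1*(-17056) = -129 + 17056 = 16927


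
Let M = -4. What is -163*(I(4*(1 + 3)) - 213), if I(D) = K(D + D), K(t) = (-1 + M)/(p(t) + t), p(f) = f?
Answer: 2222831/64 ≈ 34732.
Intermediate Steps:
K(t) = -5/(2*t) (K(t) = (-1 - 4)/(t + t) = -5*1/(2*t) = -5/(2*t))
I(D) = -5/(4*D) (I(D) = -5/(2*(D + D)) = -5*1/(2*D)/2 = -5/(4*D))
-163*(I(4*(1 + 3)) - 213) = -163*(-5*1/(4*(1 + 3))/4 - 213) = -163*(-5/(4*(4*4)) - 213) = -163*(-5/4/16 - 213) = -163*(-5/4*1/16 - 213) = -163*(-5/64 - 213) = -163*(-13637/64) = 2222831/64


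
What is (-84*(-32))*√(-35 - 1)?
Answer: 16128*I ≈ 16128.0*I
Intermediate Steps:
(-84*(-32))*√(-35 - 1) = 2688*√(-36) = 2688*(6*I) = 16128*I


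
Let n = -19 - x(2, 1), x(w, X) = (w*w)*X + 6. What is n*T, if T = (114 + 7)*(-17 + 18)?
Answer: -3509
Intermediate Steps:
x(w, X) = 6 + X*w**2 (x(w, X) = w**2*X + 6 = X*w**2 + 6 = 6 + X*w**2)
n = -29 (n = -19 - (6 + 1*2**2) = -19 - (6 + 1*4) = -19 - (6 + 4) = -19 - 1*10 = -19 - 10 = -29)
T = 121 (T = 121*1 = 121)
n*T = -29*121 = -3509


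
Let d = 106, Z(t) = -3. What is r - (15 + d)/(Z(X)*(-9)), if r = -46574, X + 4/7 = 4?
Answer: -1257619/27 ≈ -46579.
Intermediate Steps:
X = 24/7 (X = -4/7 + 4 = 24/7 ≈ 3.4286)
r - (15 + d)/(Z(X)*(-9)) = -46574 - (15 + 106)/((-3*(-9))) = -46574 - 121/27 = -1257619/27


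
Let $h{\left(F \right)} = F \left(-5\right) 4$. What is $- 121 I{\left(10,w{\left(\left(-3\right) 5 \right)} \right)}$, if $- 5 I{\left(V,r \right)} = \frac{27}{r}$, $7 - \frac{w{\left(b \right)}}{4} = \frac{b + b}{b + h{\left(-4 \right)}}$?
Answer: $\frac{42471}{1940} \approx 21.892$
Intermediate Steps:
$h{\left(F \right)} = - 20 F$ ($h{\left(F \right)} = - 5 F 4 = - 20 F$)
$w{\left(b \right)} = 28 - \frac{8 b}{80 + b}$ ($w{\left(b \right)} = 28 - 4 \frac{b + b}{b - -80} = 28 - 4 \frac{2 b}{b + 80} = 28 - 4 \frac{2 b}{80 + b} = 28 - \frac{8 b}{80 + b}$)
$I{\left(V,r \right)} = - \frac{27}{5 r}$ ($I{\left(V,r \right)} = - \frac{27 \frac{1}{r}}{5} = - \frac{27}{5 r}$)
$- 121 I{\left(10,w{\left(\left(-3\right) 5 \right)} \right)} = - 121 \left(- \frac{27}{5 \frac{20 \left(112 - 15\right)}{80 - 15}}\right) = - 121 \left(- \frac{27}{5 \cdot 20 \cdot \frac{1}{65} \cdot 97}\right) = - 121 \left(- \frac{27}{5 \cdot \frac{388}{13}}\right) = - 121 \left(\left(- \frac{27}{5}\right) \frac{13}{388}\right) = \left(-121\right) \left(- \frac{351}{1940}\right) = \frac{42471}{1940}$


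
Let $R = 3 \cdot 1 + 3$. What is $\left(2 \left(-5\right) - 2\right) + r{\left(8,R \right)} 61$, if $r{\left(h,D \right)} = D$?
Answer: $354$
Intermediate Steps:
$R = 6$ ($R = 3 + 3 = 6$)
$\left(2 \left(-5\right) - 2\right) + r{\left(8,R \right)} 61 = \left(2 \left(-5\right) - 2\right) + 6 \cdot 61 = \left(-10 - 2\right) + 366 = -12 + 366 = 354$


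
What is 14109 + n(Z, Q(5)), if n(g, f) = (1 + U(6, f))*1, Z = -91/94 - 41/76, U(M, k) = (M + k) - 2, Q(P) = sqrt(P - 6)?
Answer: 14114 + I ≈ 14114.0 + 1.0*I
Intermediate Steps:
Q(P) = sqrt(-6 + P)
U(M, k) = -2 + M + k
Z = -5385/3572 (Z = -91*1/94 - 41*1/76 = -91/94 - 41/76 = -5385/3572 ≈ -1.5076)
n(g, f) = 5 + f (n(g, f) = (1 + (-2 + 6 + f))*1 = (1 + (4 + f))*1 = (5 + f)*1 = 5 + f)
14109 + n(Z, Q(5)) = 14109 + (5 + sqrt(-6 + 5)) = 14109 + (5 + sqrt(-1)) = 14109 + (5 + I) = 14114 + I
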